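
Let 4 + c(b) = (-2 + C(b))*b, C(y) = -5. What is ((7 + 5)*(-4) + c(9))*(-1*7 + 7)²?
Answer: 0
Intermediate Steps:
c(b) = -4 - 7*b (c(b) = -4 + (-2 - 5)*b = -4 - 7*b)
((7 + 5)*(-4) + c(9))*(-1*7 + 7)² = ((7 + 5)*(-4) + (-4 - 7*9))*(-1*7 + 7)² = (12*(-4) + (-4 - 63))*(-7 + 7)² = (-48 - 67)*0² = -115*0 = 0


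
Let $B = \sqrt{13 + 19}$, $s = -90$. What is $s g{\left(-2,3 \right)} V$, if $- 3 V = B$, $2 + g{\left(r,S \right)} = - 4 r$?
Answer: $720 \sqrt{2} \approx 1018.2$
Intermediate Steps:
$g{\left(r,S \right)} = -2 - 4 r$
$B = 4 \sqrt{2}$ ($B = \sqrt{32} = 4 \sqrt{2} \approx 5.6569$)
$V = - \frac{4 \sqrt{2}}{3} \approx -1.8856$
$s g{\left(-2,3 \right)} V = - 90 \left(-2 - -8\right) \left(- \frac{4 \sqrt{2}}{3}\right) = - 90 \left(-2 + 8\right) \left(- \frac{4 \sqrt{2}}{3}\right) = \left(-90\right) 6 \left(- \frac{4 \sqrt{2}}{3}\right) = - 540 \left(- \frac{4 \sqrt{2}}{3}\right) = 720 \sqrt{2}$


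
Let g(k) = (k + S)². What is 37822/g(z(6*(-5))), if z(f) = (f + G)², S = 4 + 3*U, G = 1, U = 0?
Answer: 37822/714025 ≈ 0.052970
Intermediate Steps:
S = 4 (S = 4 + 3*0 = 4 + 0 = 4)
z(f) = (1 + f)² (z(f) = (f + 1)² = (1 + f)²)
g(k) = (4 + k)² (g(k) = (k + 4)² = (4 + k)²)
37822/g(z(6*(-5))) = 37822/((4 + (1 + 6*(-5))²)²) = 37822/((4 + (1 - 30)²)²) = 37822/((4 + (-29)²)²) = 37822/((4 + 841)²) = 37822/(845²) = 37822/714025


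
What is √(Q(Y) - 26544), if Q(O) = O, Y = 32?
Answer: 4*I*√1657 ≈ 162.82*I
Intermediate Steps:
√(Q(Y) - 26544) = √(32 - 26544) = √(-26512) = 4*I*√1657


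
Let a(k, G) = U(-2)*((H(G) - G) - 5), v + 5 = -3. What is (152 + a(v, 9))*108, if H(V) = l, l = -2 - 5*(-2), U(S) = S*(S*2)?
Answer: 11232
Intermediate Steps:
U(S) = 2*S**2 (U(S) = S*(2*S) = 2*S**2)
l = 8 (l = -2 - 1*(-10) = -2 + 10 = 8)
v = -8 (v = -5 - 3 = -8)
H(V) = 8
a(k, G) = 24 - 8*G (a(k, G) = (2*(-2)**2)*((8 - G) - 5) = (2*4)*(3 - G) = 8*(3 - G) = 24 - 8*G)
(152 + a(v, 9))*108 = (152 + (24 - 8*9))*108 = (152 + (24 - 72))*108 = (152 - 48)*108 = 104*108 = 11232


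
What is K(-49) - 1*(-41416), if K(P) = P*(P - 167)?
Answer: 52000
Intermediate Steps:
K(P) = P*(-167 + P)
K(-49) - 1*(-41416) = -49*(-167 - 49) - 1*(-41416) = -49*(-216) + 41416 = 10584 + 41416 = 52000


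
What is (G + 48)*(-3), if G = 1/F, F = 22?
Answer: -3171/22 ≈ -144.14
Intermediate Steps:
G = 1/22 ≈ 0.045455
(G + 48)*(-3) = (1/22 + 48)*(-3) = (1057/22)*(-3) = -3171/22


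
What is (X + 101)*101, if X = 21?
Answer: 12322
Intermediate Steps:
(X + 101)*101 = (21 + 101)*101 = 122*101 = 12322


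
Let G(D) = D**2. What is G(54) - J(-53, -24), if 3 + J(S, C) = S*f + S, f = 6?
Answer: 3290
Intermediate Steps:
J(S, C) = -3 + 7*S (J(S, C) = -3 + (S*6 + S) = -3 + (6*S + S) = -3 + 7*S)
G(54) - J(-53, -24) = 54**2 - (-3 + 7*(-53)) = 2916 - (-3 - 371) = 2916 - 1*(-374) = 2916 + 374 = 3290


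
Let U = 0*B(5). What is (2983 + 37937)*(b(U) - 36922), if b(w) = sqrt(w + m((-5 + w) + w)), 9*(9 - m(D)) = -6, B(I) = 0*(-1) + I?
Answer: -1510848240 + 13640*sqrt(87) ≈ -1.5107e+9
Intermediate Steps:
B(I) = I (B(I) = 0 + I = I)
m(D) = 29/3 (m(D) = 9 - 1/9*(-6) = 9 + 2/3 = 29/3)
U = 0 (U = 0*5 = 0)
b(w) = sqrt(29/3 + w) (b(w) = sqrt(w + 29/3) = sqrt(29/3 + w))
(2983 + 37937)*(b(U) - 36922) = (2983 + 37937)*(sqrt(87 + 9*0)/3 - 36922) = 40920*(sqrt(87 + 0)/3 - 36922) = 40920*(sqrt(87)/3 - 36922) = 40920*(-36922 + sqrt(87)/3) = -1510848240 + 13640*sqrt(87)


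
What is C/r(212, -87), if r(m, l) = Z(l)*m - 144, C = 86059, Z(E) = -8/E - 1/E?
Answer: -2495711/3540 ≈ -705.00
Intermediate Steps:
Z(E) = -9/E
r(m, l) = -144 - 9*m/l (r(m, l) = (-9/l)*m - 144 = -9*m/l - 144 = -144 - 9*m/l)
C/r(212, -87) = 86059/(-144 - 9*212/(-87)) = 86059/(-144 - 9*212*(-1/87)) = 86059/(-144 + 636/29) = 86059/(-3540/29) = 86059*(-29/3540) = -2495711/3540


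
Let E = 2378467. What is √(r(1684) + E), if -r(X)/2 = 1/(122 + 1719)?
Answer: √8061293008545/1841 ≈ 1542.2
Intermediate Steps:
r(X) = -2/1841 (r(X) = -2/(122 + 1719) = -2/1841)
√(r(1684) + E) = √(-2/1841 + 2378467) = √(4378757745/1841) = √8061293008545/1841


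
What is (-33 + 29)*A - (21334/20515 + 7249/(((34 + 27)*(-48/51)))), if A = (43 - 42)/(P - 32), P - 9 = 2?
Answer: 52733453791/420475440 ≈ 125.41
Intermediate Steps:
P = 11 (P = 9 + 2 = 11)
A = -1/21 (A = (43 - 42)/(11 - 32) = 1/(-21) = 1*(-1/21) = -1/21 ≈ -0.047619)
(-33 + 29)*A - (21334/20515 + 7249/(((34 + 27)*(-48/51)))) = (-33 + 29)*(-1/21) - (21334/20515 + 7249/(((34 + 27)*(-48/51)))) = -4*(-1/21) - (21334*(1/20515) + 7249/((61*(-48*1/51)))) = 4/21 - (21334/20515 + 7249/((61*(-16/17)))) = 4/21 - (21334/20515 + 7249/(-976/17)) = 4/21 - (21334/20515 + 7249*(-17/976)) = 4/21 - (21334/20515 - 123233/976) = 4/21 - 1*(-2507303011/20022640) = 4/21 + 2507303011/20022640 = 52733453791/420475440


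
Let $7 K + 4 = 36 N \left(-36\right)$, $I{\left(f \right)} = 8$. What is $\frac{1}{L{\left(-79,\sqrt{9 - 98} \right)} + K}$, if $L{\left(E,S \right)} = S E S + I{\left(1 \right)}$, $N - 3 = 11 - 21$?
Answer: $\frac{7}{58341} \approx 0.00011998$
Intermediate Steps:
$N = -7$ ($N = 3 + \left(11 - 21\right) = 3 - 10 = -7$)
$K = \frac{9068}{7}$ ($K = - \frac{4}{7} + \frac{36 \left(-7\right) \left(-36\right)}{7} = - \frac{4}{7} + \frac{\left(-252\right) \left(-36\right)}{7} = - \frac{4}{7} + \frac{1}{7} \cdot 9072 = - \frac{4}{7} + 1296 = \frac{9068}{7} \approx 1295.4$)
$L{\left(E,S \right)} = 8 + E S^{2}$ ($L{\left(E,S \right)} = S E S + 8 = E S S + 8 = E S^{2} + 8 = 8 + E S^{2}$)
$\frac{1}{L{\left(-79,\sqrt{9 - 98} \right)} + K} = \frac{1}{\left(8 - 79 \left(\sqrt{9 - 98}\right)^{2}\right) + \frac{9068}{7}} = \frac{1}{\left(8 - 79 \left(\sqrt{-89}\right)^{2}\right) + \frac{9068}{7}} = \frac{1}{\left(8 - 79 \left(i \sqrt{89}\right)^{2}\right) + \frac{9068}{7}} = \frac{1}{\left(8 - -7031\right) + \frac{9068}{7}} = \frac{1}{\left(8 + 7031\right) + \frac{9068}{7}} = \frac{1}{7039 + \frac{9068}{7}} = \frac{1}{\frac{58341}{7}} = \frac{7}{58341}$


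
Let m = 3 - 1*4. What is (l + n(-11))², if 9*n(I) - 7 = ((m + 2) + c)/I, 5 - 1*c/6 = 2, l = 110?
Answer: 119858704/9801 ≈ 12229.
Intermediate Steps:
c = 18 (c = 30 - 6*2 = 30 - 12 = 18)
m = -1 (m = 3 - 4 = -1)
n(I) = 7/9 + 19/(9*I) (n(I) = 7/9 + (((-1 + 2) + 18)/I)/9 = 7/9 + ((1 + 18)/I)/9 = 7/9 + (19/I)/9 = 7/9 + 19/(9*I))
(l + n(-11))² = (110 + (⅑)*(19 + 7*(-11))/(-11))² = (110 + (⅑)*(-1/11)*(19 - 77))² = (110 + (⅑)*(-1/11)*(-58))² = (110 + 58/99)² = (10948/99)² = 119858704/9801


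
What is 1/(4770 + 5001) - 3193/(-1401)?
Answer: 10400068/4563057 ≈ 2.2792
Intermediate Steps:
1/(4770 + 5001) - 3193/(-1401) = 1/9771 - 3193*(-1/1401) = 1/9771 + 3193/1401 = 10400068/4563057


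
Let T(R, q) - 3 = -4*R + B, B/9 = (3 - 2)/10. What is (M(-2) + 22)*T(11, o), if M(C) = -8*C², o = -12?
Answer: 401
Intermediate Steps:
B = 9/10 (B = 9*((3 - 2)/10) = 9*(1*(⅒)) = 9*(⅒) = 9/10 ≈ 0.90000)
T(R, q) = 39/10 - 4*R (T(R, q) = 3 + (-4*R + 9/10) = 3 + (9/10 - 4*R) = 39/10 - 4*R)
(M(-2) + 22)*T(11, o) = (-8*(-2)² + 22)*(39/10 - 4*11) = (-8*4 + 22)*(39/10 - 44) = (-32 + 22)*(-401/10) = -10*(-401/10) = 401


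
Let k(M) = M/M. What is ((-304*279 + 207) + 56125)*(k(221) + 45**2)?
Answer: -57708584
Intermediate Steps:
k(M) = 1
((-304*279 + 207) + 56125)*(k(221) + 45**2) = ((-304*279 + 207) + 56125)*(1 + 45**2) = ((-84816 + 207) + 56125)*(1 + 2025) = (-84609 + 56125)*2026 = -28484*2026 = -57708584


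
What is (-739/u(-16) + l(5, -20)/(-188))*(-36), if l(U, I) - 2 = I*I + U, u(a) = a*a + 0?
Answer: 547029/3008 ≈ 181.86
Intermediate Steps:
u(a) = a² (u(a) = a² + 0 = a²)
l(U, I) = 2 + U + I² (l(U, I) = 2 + (I*I + U) = 2 + (I² + U) = 2 + (U + I²) = 2 + U + I²)
(-739/u(-16) + l(5, -20)/(-188))*(-36) = (-739/((-16)²) + (2 + 5 + (-20)²)/(-188))*(-36) = (-739/256 + (2 + 5 + 400)*(-1/188))*(-36) = (-739*1/256 + 407*(-1/188))*(-36) = (-739/256 - 407/188)*(-36) = -60781/12032*(-36) = 547029/3008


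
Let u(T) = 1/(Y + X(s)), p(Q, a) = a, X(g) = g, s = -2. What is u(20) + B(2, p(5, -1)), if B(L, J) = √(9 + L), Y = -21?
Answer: -1/23 + √11 ≈ 3.2731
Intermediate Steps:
u(T) = -1/23 (u(T) = 1/(-21 - 2) = 1/(-23) = -1/23)
u(20) + B(2, p(5, -1)) = -1/23 + √(9 + 2) = -1/23 + √11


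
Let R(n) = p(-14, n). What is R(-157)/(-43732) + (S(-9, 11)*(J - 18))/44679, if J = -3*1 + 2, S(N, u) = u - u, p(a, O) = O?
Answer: 157/43732 ≈ 0.0035900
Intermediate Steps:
S(N, u) = 0
J = -1 (J = -3 + 2 = -1)
R(n) = n
R(-157)/(-43732) + (S(-9, 11)*(J - 18))/44679 = -157/(-43732) + (0*(-1 - 18))/44679 = -157*(-1/43732) + (0*(-19))*(1/44679) = 157/43732 + 0*(1/44679) = 157/43732 + 0 = 157/43732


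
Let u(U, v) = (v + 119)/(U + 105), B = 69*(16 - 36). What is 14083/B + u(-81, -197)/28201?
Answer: -99289792/9729345 ≈ -10.205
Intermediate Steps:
B = -1380 (B = 69*(-20) = -1380)
u(U, v) = (119 + v)/(105 + U)
14083/B + u(-81, -197)/28201 = 14083/(-1380) + ((119 - 197)/(105 - 81))/28201 = 14083*(-1/1380) + (-78/24)*(1/28201) = -14083/1380 + ((1/24)*(-78))*(1/28201) = -14083/1380 - 13/4*1/28201 = -14083/1380 - 13/112804 = -99289792/9729345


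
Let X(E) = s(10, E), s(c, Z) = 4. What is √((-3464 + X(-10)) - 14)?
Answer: 3*I*√386 ≈ 58.941*I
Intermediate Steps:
X(E) = 4
√((-3464 + X(-10)) - 14) = √((-3464 + 4) - 14) = √(-3460 - 14) = √(-3474) = 3*I*√386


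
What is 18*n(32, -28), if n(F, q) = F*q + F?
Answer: -15552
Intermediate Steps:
n(F, q) = F + F*q
18*n(32, -28) = 18*(32*(1 - 28)) = 18*(32*(-27)) = 18*(-864) = -15552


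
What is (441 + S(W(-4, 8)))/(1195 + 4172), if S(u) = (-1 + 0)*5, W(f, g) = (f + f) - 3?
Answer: 436/5367 ≈ 0.081237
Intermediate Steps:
W(f, g) = -3 + 2*f (W(f, g) = 2*f - 3 = -3 + 2*f)
S(u) = -5 (S(u) = -1*5 = -5)
(441 + S(W(-4, 8)))/(1195 + 4172) = (441 - 5)/(1195 + 4172) = 436/5367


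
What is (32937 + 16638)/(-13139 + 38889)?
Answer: 1983/1030 ≈ 1.9252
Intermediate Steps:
(32937 + 16638)/(-13139 + 38889) = 49575/25750 = 49575*(1/25750) = 1983/1030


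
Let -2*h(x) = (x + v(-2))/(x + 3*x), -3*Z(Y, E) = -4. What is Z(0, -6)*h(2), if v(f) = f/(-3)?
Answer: -2/9 ≈ -0.22222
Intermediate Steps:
Z(Y, E) = 4/3 (Z(Y, E) = -1/3*(-4) = 4/3)
v(f) = -f/3 (v(f) = f*(-1/3) = -f/3)
h(x) = -(2/3 + x)/(8*x) (h(x) = -(x - 1/3*(-2))/(2*(x + 3*x)) = -(x + 2/3)/(2*(4*x)) = -(2/3 + x)*1/(4*x)/2 = -(2/3 + x)/(8*x))
Z(0, -6)*h(2) = 4*((1/24)*(-2 - 3*2)/2)/3 = 4*((1/24)*(1/2)*(-2 - 6))/3 = 4*((1/24)*(1/2)*(-8))/3 = (4/3)*(-1/6) = -2/9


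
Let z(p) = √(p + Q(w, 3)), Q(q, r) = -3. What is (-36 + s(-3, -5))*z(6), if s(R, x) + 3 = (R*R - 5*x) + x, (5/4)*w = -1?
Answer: -10*√3 ≈ -17.320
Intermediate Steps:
w = -⅘ (w = (⅘)*(-1) = -⅘ ≈ -0.80000)
s(R, x) = -3 + R² - 4*x (s(R, x) = -3 + ((R*R - 5*x) + x) = -3 + ((R² - 5*x) + x) = -3 + (R² - 4*x) = -3 + R² - 4*x)
z(p) = √(-3 + p) (z(p) = √(p - 3) = √(-3 + p))
(-36 + s(-3, -5))*z(6) = (-36 + (-3 + (-3)² - 4*(-5)))*√(-3 + 6) = (-36 + (-3 + 9 + 20))*√3 = (-36 + 26)*√3 = -10*√3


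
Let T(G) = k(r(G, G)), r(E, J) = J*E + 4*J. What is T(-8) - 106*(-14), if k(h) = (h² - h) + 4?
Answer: 2480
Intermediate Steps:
r(E, J) = 4*J + E*J (r(E, J) = E*J + 4*J = 4*J + E*J)
k(h) = 4 + h² - h
T(G) = 4 + G²*(4 + G)² - G*(4 + G) (T(G) = 4 + (G*(4 + G))² - G*(4 + G) = 4 + G²*(4 + G)² - G*(4 + G))
T(-8) - 106*(-14) = (4 + (-8)²*(4 - 8)² - 1*(-8)*(4 - 8)) - 106*(-14) = (4 + 64*(-4)² - 1*(-8)*(-4)) + 1484 = (4 + 64*16 - 32) + 1484 = (4 + 1024 - 32) + 1484 = 996 + 1484 = 2480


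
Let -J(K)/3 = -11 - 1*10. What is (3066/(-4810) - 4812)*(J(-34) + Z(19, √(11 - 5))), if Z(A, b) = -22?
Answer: -474550113/2405 ≈ -1.9732e+5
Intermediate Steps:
J(K) = 63 (J(K) = -3*(-11 - 1*10) = -3*(-11 - 10) = -3*(-21) = 63)
(3066/(-4810) - 4812)*(J(-34) + Z(19, √(11 - 5))) = (3066/(-4810) - 4812)*(63 - 22) = (3066*(-1/4810) - 4812)*41 = (-1533/2405 - 4812)*41 = -11574393/2405*41 = -474550113/2405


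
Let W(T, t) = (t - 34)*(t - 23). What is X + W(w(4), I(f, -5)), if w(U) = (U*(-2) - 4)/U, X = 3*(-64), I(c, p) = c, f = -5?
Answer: 900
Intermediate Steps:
X = -192
w(U) = (-4 - 2*U)/U (w(U) = (-2*U - 4)/U = (-4 - 2*U)/U)
W(T, t) = (-34 + t)*(-23 + t)
X + W(w(4), I(f, -5)) = -192 + (782 + (-5)² - 57*(-5)) = -192 + (782 + 25 + 285) = -192 + 1092 = 900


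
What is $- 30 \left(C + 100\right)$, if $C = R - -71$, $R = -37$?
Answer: $-4020$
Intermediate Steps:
$C = 34$ ($C = -37 - -71 = -37 + 71 = 34$)
$- 30 \left(C + 100\right) = - 30 \left(34 + 100\right) = \left(-30\right) 134 = -4020$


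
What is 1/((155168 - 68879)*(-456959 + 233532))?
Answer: -1/19279292403 ≈ -5.1869e-11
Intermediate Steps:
1/((155168 - 68879)*(-456959 + 233532)) = 1/(86289*(-223427)) = 1/(-19279292403) = -1/19279292403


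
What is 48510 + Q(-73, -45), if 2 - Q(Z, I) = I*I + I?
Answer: 46532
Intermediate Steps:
Q(Z, I) = 2 - I - I² (Q(Z, I) = 2 - (I*I + I) = 2 - (I² + I) = 2 - (I + I²) = 2 + (-I - I²) = 2 - I - I²)
48510 + Q(-73, -45) = 48510 + (2 - 1*(-45) - 1*(-45)²) = 48510 + (2 + 45 - 1*2025) = 48510 + (2 + 45 - 2025) = 48510 - 1978 = 46532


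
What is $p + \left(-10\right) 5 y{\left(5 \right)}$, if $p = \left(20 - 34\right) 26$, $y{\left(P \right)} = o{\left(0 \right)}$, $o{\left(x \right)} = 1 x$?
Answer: $-364$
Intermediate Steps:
$o{\left(x \right)} = x$
$y{\left(P \right)} = 0$
$p = -364$ ($p = \left(-14\right) 26 = -364$)
$p + \left(-10\right) 5 y{\left(5 \right)} = -364 + \left(-10\right) 5 \cdot 0 = -364 - 0 = -364 + 0 = -364$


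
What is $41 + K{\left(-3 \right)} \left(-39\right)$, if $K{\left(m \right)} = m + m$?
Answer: $275$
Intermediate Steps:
$K{\left(m \right)} = 2 m$
$41 + K{\left(-3 \right)} \left(-39\right) = 41 + 2 \left(-3\right) \left(-39\right) = 41 - -234 = 41 + 234 = 275$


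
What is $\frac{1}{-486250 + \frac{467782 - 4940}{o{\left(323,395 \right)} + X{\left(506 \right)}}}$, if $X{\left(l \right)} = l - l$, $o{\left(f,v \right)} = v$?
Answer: $- \frac{395}{191605908} \approx -2.0615 \cdot 10^{-6}$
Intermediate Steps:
$X{\left(l \right)} = 0$
$\frac{1}{-486250 + \frac{467782 - 4940}{o{\left(323,395 \right)} + X{\left(506 \right)}}} = \frac{1}{-486250 + \frac{467782 - 4940}{395 + 0}} = \frac{1}{-486250 + \frac{462842}{395}} = \frac{1}{- \frac{191605908}{395}} = - \frac{395}{191605908}$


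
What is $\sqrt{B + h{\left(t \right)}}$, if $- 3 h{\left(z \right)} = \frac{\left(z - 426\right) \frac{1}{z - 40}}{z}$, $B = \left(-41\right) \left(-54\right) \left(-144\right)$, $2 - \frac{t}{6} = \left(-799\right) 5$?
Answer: $\frac{i \sqrt{6569189290851949337079}}{143544261} \approx 564.64 i$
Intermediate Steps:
$t = 23982$ ($t = 12 - 6 \left(\left(-799\right) 5\right) = 12 - -23970 = 12 + 23970 = 23982$)
$B = -318816$ ($B = 2214 \left(-144\right) = -318816$)
$h{\left(z \right)} = - \frac{-426 + z}{3 z \left(-40 + z\right)}$ ($h{\left(z \right)} = - \frac{\frac{z - 426}{z - 40} \frac{1}{z}}{3} = - \frac{\frac{-426 + z}{-40 + z} \frac{1}{z}}{3} = - \frac{\frac{1}{z} \frac{1}{-40 + z} \left(-426 + z\right)}{3} = - \frac{-426 + z}{3 z \left(-40 + z\right)}$)
$\sqrt{B + h{\left(t \right)}} = \sqrt{-318816 + \frac{426 - 23982}{3 \cdot 23982 \left(-40 + 23982\right)}} = \sqrt{-318816 + \frac{1}{3} \cdot \frac{1}{23982} \cdot \frac{1}{23942} \left(426 - 23982\right)} = \sqrt{-318816 + \frac{1}{3} \cdot \frac{1}{23982} \cdot \frac{1}{23942} \left(-23556\right)} = \sqrt{-318816 - \frac{1963}{143544261}} = \sqrt{- \frac{45764207116939}{143544261}} = \frac{i \sqrt{6569189290851949337079}}{143544261}$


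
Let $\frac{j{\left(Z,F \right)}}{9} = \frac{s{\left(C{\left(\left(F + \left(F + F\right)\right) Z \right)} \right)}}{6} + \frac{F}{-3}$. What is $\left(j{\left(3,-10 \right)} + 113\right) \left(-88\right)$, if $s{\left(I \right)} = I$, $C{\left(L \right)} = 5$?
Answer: $-13244$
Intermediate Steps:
$j{\left(Z,F \right)} = \frac{15}{2} - 3 F$ ($j{\left(Z,F \right)} = 9 \left(\frac{5}{6} + \frac{F}{-3}\right) = 9 \left(5 \cdot \frac{1}{6} + F \left(- \frac{1}{3}\right)\right) = 9 \left(\frac{5}{6} - \frac{F}{3}\right) = \frac{15}{2} - 3 F$)
$\left(j{\left(3,-10 \right)} + 113\right) \left(-88\right) = \left(\left(\frac{15}{2} - -30\right) + 113\right) \left(-88\right) = \left(\left(\frac{15}{2} + 30\right) + 113\right) \left(-88\right) = \left(\frac{75}{2} + 113\right) \left(-88\right) = \frac{301}{2} \left(-88\right) = -13244$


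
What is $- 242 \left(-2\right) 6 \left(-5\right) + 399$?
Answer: $-14121$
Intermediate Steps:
$- 242 \left(-2\right) 6 \left(-5\right) + 399 = - 242 \left(\left(-12\right) \left(-5\right)\right) + 399 = \left(-242\right) 60 + 399 = -14520 + 399 = -14121$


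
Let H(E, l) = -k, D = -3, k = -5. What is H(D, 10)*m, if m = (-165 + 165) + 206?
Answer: 1030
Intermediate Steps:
H(E, l) = 5 (H(E, l) = -1*(-5) = 5)
m = 206 (m = 0 + 206 = 206)
H(D, 10)*m = 5*206 = 1030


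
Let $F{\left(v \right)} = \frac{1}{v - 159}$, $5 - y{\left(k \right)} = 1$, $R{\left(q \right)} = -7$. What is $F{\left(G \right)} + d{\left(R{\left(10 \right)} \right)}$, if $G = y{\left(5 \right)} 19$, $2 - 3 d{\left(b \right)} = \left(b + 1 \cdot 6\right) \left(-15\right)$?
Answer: $- \frac{1082}{249} \approx -4.3454$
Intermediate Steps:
$d{\left(b \right)} = \frac{92}{3} + 5 b$ ($d{\left(b \right)} = \frac{2}{3} - \frac{\left(b + 1 \cdot 6\right) \left(-15\right)}{3} = \frac{2}{3} - \frac{\left(b + 6\right) \left(-15\right)}{3} = \frac{2}{3} - \frac{\left(6 + b\right) \left(-15\right)}{3} = \frac{2}{3} - \frac{-90 - 15 b}{3} = \frac{2}{3} + \left(30 + 5 b\right) = \frac{92}{3} + 5 b$)
$y{\left(k \right)} = 4$ ($y{\left(k \right)} = 5 - 1 = 4$)
$G = 76$ ($G = 4 \cdot 19 = 76$)
$F{\left(v \right)} = \frac{1}{-159 + v}$
$F{\left(G \right)} + d{\left(R{\left(10 \right)} \right)} = \frac{1}{-159 + 76} + \left(\frac{92}{3} + 5 \left(-7\right)\right) = \frac{1}{-83} + \left(\frac{92}{3} - 35\right) = - \frac{1}{83} - \frac{13}{3} = - \frac{1082}{249}$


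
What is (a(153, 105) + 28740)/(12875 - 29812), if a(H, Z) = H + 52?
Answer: -28945/16937 ≈ -1.7090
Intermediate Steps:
a(H, Z) = 52 + H
(a(153, 105) + 28740)/(12875 - 29812) = ((52 + 153) + 28740)/(12875 - 29812) = (205 + 28740)/(-16937) = 28945*(-1/16937) = -28945/16937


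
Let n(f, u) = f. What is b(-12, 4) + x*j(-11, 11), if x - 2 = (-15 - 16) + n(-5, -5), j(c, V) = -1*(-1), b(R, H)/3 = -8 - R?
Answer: -22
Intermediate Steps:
b(R, H) = -24 - 3*R (b(R, H) = 3*(-8 - R) = -24 - 3*R)
j(c, V) = 1
x = -34 (x = 2 + ((-15 - 16) - 5) = 2 + (-31 - 5) = 2 - 36 = -34)
b(-12, 4) + x*j(-11, 11) = (-24 - 3*(-12)) - 34*1 = (-24 + 36) - 34 = 12 - 34 = -22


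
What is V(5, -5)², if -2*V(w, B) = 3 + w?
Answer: 16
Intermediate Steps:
V(w, B) = -3/2 - w/2 (V(w, B) = -(3 + w)/2 = -3/2 - w/2)
V(5, -5)² = (-3/2 - ½*5)² = (-3/2 - 5/2)² = (-4)² = 16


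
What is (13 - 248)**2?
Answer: 55225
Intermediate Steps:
(13 - 248)**2 = (-235)**2 = 55225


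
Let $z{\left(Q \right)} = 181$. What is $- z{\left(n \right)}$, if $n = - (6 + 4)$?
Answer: $-181$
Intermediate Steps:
$n = -10$ ($n = \left(-1\right) 10 = -10$)
$- z{\left(n \right)} = \left(-1\right) 181 = -181$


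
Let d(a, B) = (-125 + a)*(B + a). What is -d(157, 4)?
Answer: -5152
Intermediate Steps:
-d(157, 4) = -(157² - 125*4 - 125*157 + 4*157) = -(24649 - 500 - 19625 + 628) = -1*5152 = -5152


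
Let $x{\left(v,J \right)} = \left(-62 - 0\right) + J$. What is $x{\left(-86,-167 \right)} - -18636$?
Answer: $18407$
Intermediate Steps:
$x{\left(v,J \right)} = -62 + J$ ($x{\left(v,J \right)} = \left(-62 + \left(-15 + 15\right)\right) + J = \left(-62 + 0\right) + J = -62 + J$)
$x{\left(-86,-167 \right)} - -18636 = \left(-62 - 167\right) - -18636 = -229 + 18636 = 18407$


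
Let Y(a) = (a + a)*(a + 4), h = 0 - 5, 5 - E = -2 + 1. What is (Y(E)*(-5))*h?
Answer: 3000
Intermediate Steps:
E = 6 (E = 5 - (-2 + 1) = 5 - 1*(-1) = 5 + 1 = 6)
h = -5
Y(a) = 2*a*(4 + a) (Y(a) = (2*a)*(4 + a) = 2*a*(4 + a))
(Y(E)*(-5))*h = ((2*6*(4 + 6))*(-5))*(-5) = ((2*6*10)*(-5))*(-5) = (120*(-5))*(-5) = -600*(-5) = 3000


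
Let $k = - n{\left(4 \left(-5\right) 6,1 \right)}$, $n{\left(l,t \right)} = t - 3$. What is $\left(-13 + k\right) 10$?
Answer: $-110$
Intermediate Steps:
$n{\left(l,t \right)} = -3 + t$
$k = 2$ ($k = - (-3 + 1) = \left(-1\right) \left(-2\right) = 2$)
$\left(-13 + k\right) 10 = \left(-13 + 2\right) 10 = \left(-11\right) 10 = -110$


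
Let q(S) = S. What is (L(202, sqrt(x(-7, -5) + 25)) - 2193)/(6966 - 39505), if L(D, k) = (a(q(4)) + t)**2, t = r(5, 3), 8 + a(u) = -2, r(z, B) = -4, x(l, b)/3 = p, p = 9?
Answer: 1997/32539 ≈ 0.061373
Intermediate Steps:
x(l, b) = 27 (x(l, b) = 3*9 = 27)
a(u) = -10 (a(u) = -8 - 2 = -10)
t = -4
L(D, k) = 196 (L(D, k) = (-10 - 4)**2 = (-14)**2 = 196)
(L(202, sqrt(x(-7, -5) + 25)) - 2193)/(6966 - 39505) = (196 - 2193)/(6966 - 39505) = -1997/(-32539) = -1997*(-1/32539) = 1997/32539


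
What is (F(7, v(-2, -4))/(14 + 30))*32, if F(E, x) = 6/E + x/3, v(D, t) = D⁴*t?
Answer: -3440/231 ≈ -14.892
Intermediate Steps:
v(D, t) = t*D⁴
F(E, x) = 6/E + x/3 (F(E, x) = 6/E + x*(⅓) = 6/E + x/3)
(F(7, v(-2, -4))/(14 + 30))*32 = ((6/7 + (-4*(-2)⁴)/3)/(14 + 30))*32 = ((6*(⅐) + (-4*16)/3)/44)*32 = ((6/7 + (⅓)*(-64))*(1/44))*32 = ((6/7 - 64/3)*(1/44))*32 = -430/21*1/44*32 = -215/462*32 = -3440/231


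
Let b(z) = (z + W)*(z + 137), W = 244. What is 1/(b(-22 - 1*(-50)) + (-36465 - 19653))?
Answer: -1/11238 ≈ -8.8984e-5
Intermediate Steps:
b(z) = (137 + z)*(244 + z) (b(z) = (z + 244)*(z + 137) = (244 + z)*(137 + z) = (137 + z)*(244 + z))
1/(b(-22 - 1*(-50)) + (-36465 - 19653)) = 1/((33428 + (-22 - 1*(-50))² + 381*(-22 - 1*(-50))) + (-36465 - 19653)) = 1/((33428 + (-22 + 50)² + 381*(-22 + 50)) - 56118) = 1/((33428 + 28² + 381*28) - 56118) = 1/((33428 + 784 + 10668) - 56118) = 1/(44880 - 56118) = 1/(-11238) = -1/11238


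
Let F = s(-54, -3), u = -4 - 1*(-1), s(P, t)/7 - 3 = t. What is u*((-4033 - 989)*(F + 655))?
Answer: 9868230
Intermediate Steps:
s(P, t) = 21 + 7*t
u = -3 (u = -4 + 1 = -3)
F = 0 (F = 21 + 7*(-3) = 21 - 21 = 0)
u*((-4033 - 989)*(F + 655)) = -3*(-4033 - 989)*(0 + 655) = -(-15066)*655 = -3*(-3289410) = 9868230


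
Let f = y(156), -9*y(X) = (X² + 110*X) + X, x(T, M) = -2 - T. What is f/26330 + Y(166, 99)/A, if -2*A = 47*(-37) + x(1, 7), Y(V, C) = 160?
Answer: 90906/11466715 ≈ 0.0079278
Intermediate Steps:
A = 871 (A = -(47*(-37) + (-2 - 1*1))/2 = -(-1739 + (-2 - 1))/2 = -(-1739 - 3)/2 = -½*(-1742) = 871)
y(X) = -37*X/3 - X²/9 (y(X) = -((X² + 110*X) + X)/9 = -(X² + 111*X)/9 = -37*X/3 - X²/9)
f = -4628 (f = -⅑*156*(111 + 156) = -⅑*156*267 = -4628)
f/26330 + Y(166, 99)/A = -4628/26330 + 160/871 = -4628*1/26330 + 160*(1/871) = -2314/13165 + 160/871 = 90906/11466715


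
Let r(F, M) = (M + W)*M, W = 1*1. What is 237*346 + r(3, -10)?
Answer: 82092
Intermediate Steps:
W = 1
r(F, M) = M*(1 + M) (r(F, M) = (M + 1)*M = (1 + M)*M = M*(1 + M))
237*346 + r(3, -10) = 237*346 - 10*(1 - 10) = 82002 - 10*(-9) = 82002 + 90 = 82092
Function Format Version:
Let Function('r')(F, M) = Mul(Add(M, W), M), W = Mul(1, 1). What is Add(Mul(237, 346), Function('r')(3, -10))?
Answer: 82092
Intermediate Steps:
W = 1
Function('r')(F, M) = Mul(M, Add(1, M)) (Function('r')(F, M) = Mul(Add(M, 1), M) = Mul(Add(1, M), M) = Mul(M, Add(1, M)))
Add(Mul(237, 346), Function('r')(3, -10)) = Add(Mul(237, 346), Mul(-10, Add(1, -10))) = Add(82002, Mul(-10, -9)) = Add(82002, 90) = 82092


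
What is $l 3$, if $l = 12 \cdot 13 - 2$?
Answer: $462$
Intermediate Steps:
$l = 154$ ($l = 156 - 2 = 154$)
$l 3 = 154 \cdot 3 = 462$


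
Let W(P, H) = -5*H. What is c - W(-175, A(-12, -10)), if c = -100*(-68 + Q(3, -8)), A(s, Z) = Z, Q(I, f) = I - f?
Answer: 5650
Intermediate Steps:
c = 5700 (c = -100*(-68 + (3 - 1*(-8))) = -100*(-68 + (3 + 8)) = -100*(-68 + 11) = -100*(-57) = 5700)
c - W(-175, A(-12, -10)) = 5700 - (-5)*(-10) = 5700 - 1*50 = 5700 - 50 = 5650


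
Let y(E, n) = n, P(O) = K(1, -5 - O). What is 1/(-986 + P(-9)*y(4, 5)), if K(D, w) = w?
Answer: -1/966 ≈ -0.0010352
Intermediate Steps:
P(O) = -5 - O
1/(-986 + P(-9)*y(4, 5)) = 1/(-986 + (-5 - 1*(-9))*5) = 1/(-986 + (-5 + 9)*5) = 1/(-986 + 4*5) = 1/(-986 + 20) = 1/(-966) = -1/966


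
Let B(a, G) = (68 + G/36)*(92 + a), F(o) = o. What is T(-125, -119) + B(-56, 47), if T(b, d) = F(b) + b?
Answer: 2245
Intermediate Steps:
B(a, G) = (68 + G/36)*(92 + a) (B(a, G) = (68 + G*(1/36))*(92 + a) = (68 + G/36)*(92 + a))
T(b, d) = 2*b (T(b, d) = b + b = 2*b)
T(-125, -119) + B(-56, 47) = 2*(-125) + (6256 + 68*(-56) + (23/9)*47 + (1/36)*47*(-56)) = -250 + (6256 - 3808 + 1081/9 - 658/9) = -250 + 2495 = 2245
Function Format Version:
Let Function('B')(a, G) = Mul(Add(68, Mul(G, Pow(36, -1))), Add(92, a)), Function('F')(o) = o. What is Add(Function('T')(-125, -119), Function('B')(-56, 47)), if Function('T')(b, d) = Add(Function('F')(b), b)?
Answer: 2245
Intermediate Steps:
Function('B')(a, G) = Mul(Add(68, Mul(Rational(1, 36), G)), Add(92, a)) (Function('B')(a, G) = Mul(Add(68, Mul(G, Rational(1, 36))), Add(92, a)) = Mul(Add(68, Mul(Rational(1, 36), G)), Add(92, a)))
Function('T')(b, d) = Mul(2, b) (Function('T')(b, d) = Add(b, b) = Mul(2, b))
Add(Function('T')(-125, -119), Function('B')(-56, 47)) = Add(Mul(2, -125), Add(6256, Mul(68, -56), Mul(Rational(23, 9), 47), Mul(Rational(1, 36), 47, -56))) = Add(-250, Add(6256, -3808, Rational(1081, 9), Rational(-658, 9))) = Add(-250, 2495) = 2245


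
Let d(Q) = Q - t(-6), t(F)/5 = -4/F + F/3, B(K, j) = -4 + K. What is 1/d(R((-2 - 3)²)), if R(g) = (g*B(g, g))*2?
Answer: 3/3170 ≈ 0.00094637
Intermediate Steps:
t(F) = -20/F + 5*F/3 (t(F) = 5*(-4/F + F/3) = -20/F + 5*F/3)
R(g) = 2*g*(-4 + g) (R(g) = (g*(-4 + g))*2 = 2*g*(-4 + g))
d(Q) = 20/3 + Q (d(Q) = Q - (-20/(-6) + (5/3)*(-6)) = Q - (-20*(-⅙) - 10) = Q - (10/3 - 10) = Q - 1*(-20/3) = Q + 20/3 = 20/3 + Q)
1/d(R((-2 - 3)²)) = 1/(20/3 + 2*(-2 - 3)²*(-4 + (-2 - 3)²)) = 1/(20/3 + 2*(-5)²*(-4 + (-5)²)) = 1/(20/3 + 2*25*(-4 + 25)) = 1/(20/3 + 2*25*21) = 1/(20/3 + 1050) = 1/(3170/3) = 3/3170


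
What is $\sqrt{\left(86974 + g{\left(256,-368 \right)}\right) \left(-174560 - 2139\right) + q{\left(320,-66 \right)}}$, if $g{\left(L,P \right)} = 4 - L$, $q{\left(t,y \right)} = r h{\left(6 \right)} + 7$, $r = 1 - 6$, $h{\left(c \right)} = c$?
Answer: $i \sqrt{15323690701} \approx 1.2379 \cdot 10^{5} i$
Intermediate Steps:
$r = -5$ ($r = 1 - 6 = -5$)
$q{\left(t,y \right)} = -23$ ($q{\left(t,y \right)} = \left(-5\right) 6 + 7 = -30 + 7 = -23$)
$\sqrt{\left(86974 + g{\left(256,-368 \right)}\right) \left(-174560 - 2139\right) + q{\left(320,-66 \right)}} = \sqrt{\left(86974 + \left(4 - 256\right)\right) \left(-174560 - 2139\right) - 23} = \sqrt{\left(86974 + \left(4 - 256\right)\right) \left(-176699\right) - 23} = \sqrt{\left(86974 - 252\right) \left(-176699\right) - 23} = \sqrt{86722 \left(-176699\right) - 23} = \sqrt{-15323690678 - 23} = \sqrt{-15323690701} = i \sqrt{15323690701}$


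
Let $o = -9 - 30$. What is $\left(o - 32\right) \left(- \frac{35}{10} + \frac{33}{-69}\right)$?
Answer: $\frac{12993}{46} \approx 282.46$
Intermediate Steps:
$o = -39$ ($o = -9 - 30 = -39$)
$\left(o - 32\right) \left(- \frac{35}{10} + \frac{33}{-69}\right) = \left(-39 - 32\right) \left(- \frac{35}{10} + \frac{33}{-69}\right) = - 71 \left(\left(-35\right) \frac{1}{10} + 33 \left(- \frac{1}{69}\right)\right) = - 71 \left(- \frac{7}{2} - \frac{11}{23}\right) = \left(-71\right) \left(- \frac{183}{46}\right) = \frac{12993}{46}$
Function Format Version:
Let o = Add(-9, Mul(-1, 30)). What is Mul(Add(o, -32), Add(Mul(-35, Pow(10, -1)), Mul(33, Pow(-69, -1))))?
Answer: Rational(12993, 46) ≈ 282.46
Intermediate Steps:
o = -39 (o = Add(-9, -30) = -39)
Mul(Add(o, -32), Add(Mul(-35, Pow(10, -1)), Mul(33, Pow(-69, -1)))) = Mul(Add(-39, -32), Add(Mul(-35, Pow(10, -1)), Mul(33, Pow(-69, -1)))) = Mul(-71, Add(Mul(-35, Rational(1, 10)), Mul(33, Rational(-1, 69)))) = Mul(-71, Add(Rational(-7, 2), Rational(-11, 23))) = Mul(-71, Rational(-183, 46)) = Rational(12993, 46)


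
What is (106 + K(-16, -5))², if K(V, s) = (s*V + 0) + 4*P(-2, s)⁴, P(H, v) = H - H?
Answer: 34596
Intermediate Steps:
P(H, v) = 0
K(V, s) = V*s (K(V, s) = (s*V + 0) + 4*0⁴ = (V*s + 0) + 4*0 = V*s + 0 = V*s)
(106 + K(-16, -5))² = (106 - 16*(-5))² = (106 + 80)² = 186² = 34596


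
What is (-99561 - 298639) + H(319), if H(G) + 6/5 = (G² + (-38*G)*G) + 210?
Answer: -20815741/5 ≈ -4.1631e+6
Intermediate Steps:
H(G) = 1044/5 - 37*G² (H(G) = -6/5 + ((G² + (-38*G)*G) + 210) = -6/5 + ((G² - 38*G²) + 210) = -6/5 + (-37*G² + 210) = -6/5 + (210 - 37*G²) = 1044/5 - 37*G²)
(-99561 - 298639) + H(319) = (-99561 - 298639) + (1044/5 - 37*319²) = -398200 + (1044/5 - 37*101761) = -398200 + (1044/5 - 3765157) = -398200 - 18824741/5 = -20815741/5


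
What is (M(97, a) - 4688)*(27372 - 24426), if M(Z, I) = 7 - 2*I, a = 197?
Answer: -14950950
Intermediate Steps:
(M(97, a) - 4688)*(27372 - 24426) = ((7 - 2*197) - 4688)*(27372 - 24426) = ((7 - 394) - 4688)*2946 = (-387 - 4688)*2946 = -5075*2946 = -14950950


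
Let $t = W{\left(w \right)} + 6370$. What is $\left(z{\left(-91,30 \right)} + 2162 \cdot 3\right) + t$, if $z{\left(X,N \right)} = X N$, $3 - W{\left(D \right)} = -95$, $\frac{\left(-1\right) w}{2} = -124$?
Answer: $10224$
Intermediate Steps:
$w = 248$ ($w = \left(-2\right) \left(-124\right) = 248$)
$W{\left(D \right)} = 98$ ($W{\left(D \right)} = 3 - -95 = 3 + 95 = 98$)
$t = 6468$ ($t = 98 + 6370 = 6468$)
$z{\left(X,N \right)} = N X$
$\left(z{\left(-91,30 \right)} + 2162 \cdot 3\right) + t = \left(30 \left(-91\right) + 2162 \cdot 3\right) + 6468 = \left(-2730 + 6486\right) + 6468 = 3756 + 6468 = 10224$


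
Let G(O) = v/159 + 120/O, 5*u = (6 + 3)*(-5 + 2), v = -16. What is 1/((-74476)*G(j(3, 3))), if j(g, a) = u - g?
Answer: 1113/1192509712 ≈ 9.3333e-7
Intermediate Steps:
u = -27/5 (u = ((6 + 3)*(-5 + 2))/5 = (9*(-3))/5 = (⅕)*(-27) = -27/5 ≈ -5.4000)
j(g, a) = -27/5 - g
G(O) = -16/159 + 120/O
1/((-74476)*G(j(3, 3))) = 1/((-74476)*(-16/159 + 120/(-27/5 - 1*3))) = -1/(74476*(-16/159 + 120/(-27/5 - 3))) = -1/(74476*(-16/159 + 120/(-42/5))) = -1/(74476*(-16/159 + 120*(-5/42))) = -1/(74476*(-16/159 - 100/7)) = -1/(74476*(-16012/1113)) = -1/74476*(-1113/16012) = 1113/1192509712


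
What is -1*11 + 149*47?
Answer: 6992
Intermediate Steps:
-1*11 + 149*47 = -11 + 7003 = 6992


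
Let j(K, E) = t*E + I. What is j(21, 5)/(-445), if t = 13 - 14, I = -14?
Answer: 19/445 ≈ 0.042697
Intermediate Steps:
t = -1
j(K, E) = -14 - E (j(K, E) = -E - 14 = -14 - E)
j(21, 5)/(-445) = (-14 - 1*5)/(-445) = (-14 - 5)*(-1/445) = -19*(-1/445) = 19/445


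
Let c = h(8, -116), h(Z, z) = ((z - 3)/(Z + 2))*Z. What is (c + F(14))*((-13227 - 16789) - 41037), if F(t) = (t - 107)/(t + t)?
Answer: 980034029/140 ≈ 7.0002e+6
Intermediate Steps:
h(Z, z) = Z*(-3 + z)/(2 + Z) (h(Z, z) = ((-3 + z)/(2 + Z))*Z = Z*(-3 + z)/(2 + Z))
c = -476/5 (c = 8*(-3 - 116)/(2 + 8) = 8*(-119)/10 = 8*(⅒)*(-119) = -476/5 ≈ -95.200)
F(t) = (-107 + t)/(2*t) (F(t) = (-107 + t)/((2*t)) = (-107 + t)*(1/(2*t)) = (-107 + t)/(2*t))
(c + F(14))*((-13227 - 16789) - 41037) = (-476/5 + (½)*(-107 + 14)/14)*((-13227 - 16789) - 41037) = (-476/5 + (½)*(1/14)*(-93))*(-30016 - 41037) = (-476/5 - 93/28)*(-71053) = -13793/140*(-71053) = 980034029/140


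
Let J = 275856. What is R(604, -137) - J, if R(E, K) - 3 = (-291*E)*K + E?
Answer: 23804419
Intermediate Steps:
R(E, K) = 3 + E - 291*E*K (R(E, K) = 3 + ((-291*E)*K + E) = 3 + (-291*E*K + E) = 3 + (E - 291*E*K) = 3 + E - 291*E*K)
R(604, -137) - J = (3 + 604 - 291*604*(-137)) - 1*275856 = (3 + 604 + 24079668) - 275856 = 24080275 - 275856 = 23804419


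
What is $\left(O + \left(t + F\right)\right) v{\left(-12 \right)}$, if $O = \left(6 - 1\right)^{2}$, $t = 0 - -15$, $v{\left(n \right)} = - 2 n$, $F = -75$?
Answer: $-840$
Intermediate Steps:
$t = 15$ ($t = 0 + 15 = 15$)
$O = 25$ ($O = 5^{2} = 25$)
$\left(O + \left(t + F\right)\right) v{\left(-12 \right)} = \left(25 + \left(15 - 75\right)\right) \left(\left(-2\right) \left(-12\right)\right) = \left(25 - 60\right) 24 = \left(-35\right) 24 = -840$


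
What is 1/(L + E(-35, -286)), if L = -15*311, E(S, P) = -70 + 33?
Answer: -1/4702 ≈ -0.00021268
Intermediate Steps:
E(S, P) = -37
L = -4665
1/(L + E(-35, -286)) = 1/(-4665 - 37) = 1/(-4702) = -1/4702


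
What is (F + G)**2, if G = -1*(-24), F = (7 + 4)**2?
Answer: 21025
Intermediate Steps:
F = 121 (F = 11**2 = 121)
G = 24
(F + G)**2 = (121 + 24)**2 = 145**2 = 21025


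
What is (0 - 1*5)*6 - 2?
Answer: -32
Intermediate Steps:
(0 - 1*5)*6 - 2 = (0 - 5)*6 - 2 = -5*6 - 2 = -30 - 2 = -32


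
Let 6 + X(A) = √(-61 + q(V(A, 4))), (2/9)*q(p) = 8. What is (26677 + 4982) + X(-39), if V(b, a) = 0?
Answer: 31653 + 5*I ≈ 31653.0 + 5.0*I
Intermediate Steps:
q(p) = 36 (q(p) = (9/2)*8 = 36)
X(A) = -6 + 5*I (X(A) = -6 + √(-61 + 36) = -6 + √(-25) = -6 + 5*I)
(26677 + 4982) + X(-39) = (26677 + 4982) + (-6 + 5*I) = 31659 + (-6 + 5*I) = 31653 + 5*I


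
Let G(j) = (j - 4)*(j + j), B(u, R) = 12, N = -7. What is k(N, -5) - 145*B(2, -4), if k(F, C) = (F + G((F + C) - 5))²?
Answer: 498109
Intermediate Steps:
G(j) = 2*j*(-4 + j) (G(j) = (-4 + j)*(2*j) = 2*j*(-4 + j))
k(F, C) = (F + 2*(-9 + C + F)*(-5 + C + F))² (k(F, C) = (F + 2*((F + C) - 5)*(-4 + ((F + C) - 5)))² = (F + 2*((C + F) - 5)*(-4 + ((C + F) - 5)))² = (F + 2*(-5 + C + F)*(-4 + (-5 + C + F)))² = (F + 2*(-5 + C + F)*(-9 + C + F))² = (F + 2*(-9 + C + F)*(-5 + C + F))²)
k(N, -5) - 145*B(2, -4) = (-7 + 2*(-9 - 5 - 7)*(-5 - 5 - 7))² - 145*12 = (-7 + 2*(-21)*(-17))² - 1740 = (-7 + 714)² - 1740 = 707² - 1740 = 499849 - 1740 = 498109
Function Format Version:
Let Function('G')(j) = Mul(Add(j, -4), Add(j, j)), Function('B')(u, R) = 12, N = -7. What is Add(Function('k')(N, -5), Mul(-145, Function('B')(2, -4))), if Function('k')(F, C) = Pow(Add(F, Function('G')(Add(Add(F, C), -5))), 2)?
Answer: 498109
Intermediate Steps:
Function('G')(j) = Mul(2, j, Add(-4, j)) (Function('G')(j) = Mul(Add(-4, j), Mul(2, j)) = Mul(2, j, Add(-4, j)))
Function('k')(F, C) = Pow(Add(F, Mul(2, Add(-9, C, F), Add(-5, C, F))), 2) (Function('k')(F, C) = Pow(Add(F, Mul(2, Add(Add(F, C), -5), Add(-4, Add(Add(F, C), -5)))), 2) = Pow(Add(F, Mul(2, Add(Add(C, F), -5), Add(-4, Add(Add(C, F), -5)))), 2) = Pow(Add(F, Mul(2, Add(-5, C, F), Add(-4, Add(-5, C, F)))), 2) = Pow(Add(F, Mul(2, Add(-5, C, F), Add(-9, C, F))), 2) = Pow(Add(F, Mul(2, Add(-9, C, F), Add(-5, C, F))), 2))
Add(Function('k')(N, -5), Mul(-145, Function('B')(2, -4))) = Add(Pow(Add(-7, Mul(2, Add(-9, -5, -7), Add(-5, -5, -7))), 2), Mul(-145, 12)) = Add(Pow(Add(-7, Mul(2, -21, -17)), 2), -1740) = Add(Pow(Add(-7, 714), 2), -1740) = Add(Pow(707, 2), -1740) = Add(499849, -1740) = 498109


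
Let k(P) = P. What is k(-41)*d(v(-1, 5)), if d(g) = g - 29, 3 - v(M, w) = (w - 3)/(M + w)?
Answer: 2173/2 ≈ 1086.5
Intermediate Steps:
v(M, w) = 3 - (-3 + w)/(M + w) (v(M, w) = 3 - (w - 3)/(M + w) = 3 - (-3 + w)/(M + w))
d(g) = -29 + g
k(-41)*d(v(-1, 5)) = -41*(-29 + (3 + 2*5 + 3*(-1))/(-1 + 5)) = -41*(-29 + (3 + 10 - 3)/4) = -41*(-29 + (¼)*10) = -41*(-29 + 5/2) = -41*(-53/2) = 2173/2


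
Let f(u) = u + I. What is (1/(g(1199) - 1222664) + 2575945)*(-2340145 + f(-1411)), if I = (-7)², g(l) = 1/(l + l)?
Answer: -2526331342587483085197/418849753 ≈ -6.0316e+12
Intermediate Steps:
g(l) = 1/(2*l)
I = 49
f(u) = 49 + u (f(u) = u + 49 = 49 + u)
(1/(g(1199) - 1222664) + 2575945)*(-2340145 + f(-1411)) = (1/((½)/1199 - 1222664) + 2575945)*(-2340145 + (49 - 1411)) = (1/((½)*(1/1199) - 1222664) + 2575945)*(-2340145 - 1362) = (1/(1/2398 - 1222664) + 2575945)*(-2341507) = (1/(-2931948271/2398) + 2575945)*(-2341507) = (-2398/2931948271 + 2575945)*(-2341507) = (7552537488938697/2931948271)*(-2341507) = -2526331342587483085197/418849753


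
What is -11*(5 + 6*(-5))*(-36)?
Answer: -9900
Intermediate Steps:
-11*(5 + 6*(-5))*(-36) = -11*(5 - 30)*(-36) = -11*(-25)*(-36) = 275*(-36) = -9900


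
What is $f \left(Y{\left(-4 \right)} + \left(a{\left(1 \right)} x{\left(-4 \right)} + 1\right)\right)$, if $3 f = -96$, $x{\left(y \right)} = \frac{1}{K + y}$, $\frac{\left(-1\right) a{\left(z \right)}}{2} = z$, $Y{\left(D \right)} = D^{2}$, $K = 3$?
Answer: $-608$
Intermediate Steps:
$a{\left(z \right)} = - 2 z$
$x{\left(y \right)} = \frac{1}{3 + y}$
$f = -32$ ($f = \frac{1}{3} \left(-96\right) = -32$)
$f \left(Y{\left(-4 \right)} + \left(a{\left(1 \right)} x{\left(-4 \right)} + 1\right)\right) = - 32 \left(\left(-4\right)^{2} + \left(\frac{\left(-2\right) 1}{3 - 4} + 1\right)\right) = - 32 \left(16 - \left(-1 + \frac{2}{-1}\right)\right) = - 32 \left(16 + \left(\left(-2\right) \left(-1\right) + 1\right)\right) = - 32 \left(16 + \left(2 + 1\right)\right) = - 32 \left(16 + 3\right) = \left(-32\right) 19 = -608$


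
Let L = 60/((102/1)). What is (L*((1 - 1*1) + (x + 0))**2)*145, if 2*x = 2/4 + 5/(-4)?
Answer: 6525/544 ≈ 11.994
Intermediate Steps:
x = -3/8 (x = (2/4 + 5/(-4))/2 = (2*(1/4) + 5*(-1/4))/2 = (1/2 - 5/4)/2 = (1/2)*(-3/4) = -3/8 ≈ -0.37500)
L = 10/17 (L = 60/((102*1)) = 60/102 = 60*(1/102) = 10/17 ≈ 0.58823)
(L*((1 - 1*1) + (x + 0))**2)*145 = (10*((1 - 1*1) + (-3/8 + 0))**2/17)*145 = (10*((1 - 1) - 3/8)**2/17)*145 = (10*(0 - 3/8)**2/17)*145 = (10*(-3/8)**2/17)*145 = ((10/17)*(9/64))*145 = (45/544)*145 = 6525/544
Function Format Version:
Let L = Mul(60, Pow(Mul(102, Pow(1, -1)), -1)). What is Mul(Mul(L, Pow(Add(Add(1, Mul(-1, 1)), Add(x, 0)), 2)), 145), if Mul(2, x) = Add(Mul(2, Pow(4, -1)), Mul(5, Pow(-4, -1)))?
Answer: Rational(6525, 544) ≈ 11.994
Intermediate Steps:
x = Rational(-3, 8) (x = Mul(Rational(1, 2), Add(Mul(2, Pow(4, -1)), Mul(5, Pow(-4, -1)))) = Mul(Rational(1, 2), Add(Mul(2, Rational(1, 4)), Mul(5, Rational(-1, 4)))) = Mul(Rational(1, 2), Add(Rational(1, 2), Rational(-5, 4))) = Mul(Rational(1, 2), Rational(-3, 4)) = Rational(-3, 8) ≈ -0.37500)
L = Rational(10, 17) (L = Mul(60, Pow(Mul(102, 1), -1)) = Mul(60, Pow(102, -1)) = Mul(60, Rational(1, 102)) = Rational(10, 17) ≈ 0.58823)
Mul(Mul(L, Pow(Add(Add(1, Mul(-1, 1)), Add(x, 0)), 2)), 145) = Mul(Mul(Rational(10, 17), Pow(Add(Add(1, Mul(-1, 1)), Add(Rational(-3, 8), 0)), 2)), 145) = Mul(Mul(Rational(10, 17), Pow(Add(Add(1, -1), Rational(-3, 8)), 2)), 145) = Mul(Mul(Rational(10, 17), Pow(Add(0, Rational(-3, 8)), 2)), 145) = Mul(Mul(Rational(10, 17), Pow(Rational(-3, 8), 2)), 145) = Mul(Mul(Rational(10, 17), Rational(9, 64)), 145) = Mul(Rational(45, 544), 145) = Rational(6525, 544)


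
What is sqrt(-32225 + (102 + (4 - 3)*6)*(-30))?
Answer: I*sqrt(35465) ≈ 188.32*I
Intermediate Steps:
sqrt(-32225 + (102 + (4 - 3)*6)*(-30)) = sqrt(-32225 + (102 + 1*6)*(-30)) = sqrt(-32225 + (102 + 6)*(-30)) = sqrt(-32225 + 108*(-30)) = sqrt(-32225 - 3240) = sqrt(-35465) = I*sqrt(35465)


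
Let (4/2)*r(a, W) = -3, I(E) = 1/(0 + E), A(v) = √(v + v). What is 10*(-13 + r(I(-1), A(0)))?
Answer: -145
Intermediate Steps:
A(v) = √2*√v (A(v) = √(2*v) = √2*√v)
I(E) = 1/E
r(a, W) = -3/2 (r(a, W) = (½)*(-3) = -3/2)
10*(-13 + r(I(-1), A(0))) = 10*(-13 - 3/2) = 10*(-29/2) = -145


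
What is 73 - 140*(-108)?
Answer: 15193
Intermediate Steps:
73 - 140*(-108) = 73 + 15120 = 15193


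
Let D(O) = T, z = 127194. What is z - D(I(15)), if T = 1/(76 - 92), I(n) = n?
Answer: 2035105/16 ≈ 1.2719e+5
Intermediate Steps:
T = -1/16 (T = 1/(-16) = -1/16 ≈ -0.062500)
D(O) = -1/16
z - D(I(15)) = 127194 - 1*(-1/16) = 127194 + 1/16 = 2035105/16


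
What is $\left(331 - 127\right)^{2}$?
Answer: $41616$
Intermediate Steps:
$\left(331 - 127\right)^{2} = 204^{2} = 41616$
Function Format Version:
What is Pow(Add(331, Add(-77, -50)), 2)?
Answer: 41616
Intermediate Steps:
Pow(Add(331, Add(-77, -50)), 2) = Pow(Add(331, -127), 2) = Pow(204, 2) = 41616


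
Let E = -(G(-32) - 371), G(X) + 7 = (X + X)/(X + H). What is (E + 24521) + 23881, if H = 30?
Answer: 48748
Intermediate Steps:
G(X) = -7 + 2*X/(30 + X) (G(X) = -7 + (X + X)/(X + 30) = -7 + (2*X)/(30 + X) = -7 + 2*X/(30 + X))
E = 346 (E = -(5*(-42 - 1*(-32))/(30 - 32) - 371) = -(5*(-42 + 32)/(-2) - 371) = -(5*(-½)*(-10) - 371) = -(25 - 371) = -1*(-346) = 346)
(E + 24521) + 23881 = (346 + 24521) + 23881 = 24867 + 23881 = 48748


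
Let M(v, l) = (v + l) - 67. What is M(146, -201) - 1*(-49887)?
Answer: 49765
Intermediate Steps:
M(v, l) = -67 + l + v (M(v, l) = (l + v) - 67 = -67 + l + v)
M(146, -201) - 1*(-49887) = (-67 - 201 + 146) - 1*(-49887) = -122 + 49887 = 49765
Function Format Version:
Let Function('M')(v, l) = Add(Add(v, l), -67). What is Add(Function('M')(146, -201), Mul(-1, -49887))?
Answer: 49765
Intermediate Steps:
Function('M')(v, l) = Add(-67, l, v) (Function('M')(v, l) = Add(Add(l, v), -67) = Add(-67, l, v))
Add(Function('M')(146, -201), Mul(-1, -49887)) = Add(Add(-67, -201, 146), Mul(-1, -49887)) = Add(-122, 49887) = 49765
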